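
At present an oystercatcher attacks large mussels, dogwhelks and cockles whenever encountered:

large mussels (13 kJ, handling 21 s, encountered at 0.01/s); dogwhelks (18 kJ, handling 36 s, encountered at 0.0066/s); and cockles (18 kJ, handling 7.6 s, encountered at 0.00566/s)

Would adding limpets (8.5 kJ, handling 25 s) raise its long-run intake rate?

Yes

Intake rate on the current diet: R = (0.01×13 + 0.0066×18 + 0.00566×18) / (1 + 0.01×21 + 0.0066×36 + 0.00566×7.6) = 0.3507/1.491 = 0.2353 kJ/s.
Profitability of limpets: 8.5/25 = 0.34 kJ/s.
0.34 > 0.2353, so adding limpets raises the average — include it.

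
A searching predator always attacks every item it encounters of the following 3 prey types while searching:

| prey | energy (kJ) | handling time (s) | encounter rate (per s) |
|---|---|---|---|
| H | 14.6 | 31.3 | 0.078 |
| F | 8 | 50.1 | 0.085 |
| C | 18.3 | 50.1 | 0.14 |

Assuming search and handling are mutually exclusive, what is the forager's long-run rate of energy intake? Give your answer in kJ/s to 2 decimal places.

R = Σλ_iE_i / (1 + Σλ_ih_i)
Numerator: 0.078×14.6 + 0.085×8 + 0.14×18.3 = 4.381
Denominator: 1 + 0.078×31.3 + 0.085×50.1 + 0.14×50.1 = 14.71
R = 4.381/14.71 = 0.2977 kJ/s

0.30 kJ/s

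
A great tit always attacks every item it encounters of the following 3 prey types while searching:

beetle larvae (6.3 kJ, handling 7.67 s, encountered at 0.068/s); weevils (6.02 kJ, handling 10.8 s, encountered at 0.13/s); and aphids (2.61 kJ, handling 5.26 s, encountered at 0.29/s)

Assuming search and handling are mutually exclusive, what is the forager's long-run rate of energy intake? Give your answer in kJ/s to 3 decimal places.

0.442 kJ/s

R = Σλ_iE_i / (1 + Σλ_ih_i)
Numerator: 0.068×6.3 + 0.13×6.02 + 0.29×2.61 = 1.968
Denominator: 1 + 0.068×7.67 + 0.13×10.8 + 0.29×5.26 = 4.451
R = 1.968/4.451 = 0.4421 kJ/s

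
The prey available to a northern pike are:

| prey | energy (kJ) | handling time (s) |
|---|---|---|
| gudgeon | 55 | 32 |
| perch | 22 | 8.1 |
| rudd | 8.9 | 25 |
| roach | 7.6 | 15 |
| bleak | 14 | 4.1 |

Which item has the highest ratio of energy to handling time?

Profitability E/h (kJ/s): gudgeon = 55/32 = 1.72, perch = 22/8.1 = 2.72, rudd = 8.9/25 = 0.356, roach = 7.6/15 = 0.507, bleak = 14/4.1 = 3.41.
Ranked: bleak > perch > gudgeon > roach > rudd.

bleak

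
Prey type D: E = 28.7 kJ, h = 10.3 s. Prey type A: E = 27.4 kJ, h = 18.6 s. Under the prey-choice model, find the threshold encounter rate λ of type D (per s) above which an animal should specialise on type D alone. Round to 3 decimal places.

Drop type A once their profitability E₂/h₂ falls below the rate achievable on type D alone: E₂/h₂ = λE₁/(1 + λh₁).
Solve for λ: λE₁h₂ = E₂(1 + λh₁) → λ(E₁h₂ − E₂h₁) = E₂ → λ = E₂/(E₁h₂ − E₂h₁).
λ = 27.4/(28.7×18.6 − 27.4×10.3) = 27.4/251.6 = 0.1089 per s.

0.109 per s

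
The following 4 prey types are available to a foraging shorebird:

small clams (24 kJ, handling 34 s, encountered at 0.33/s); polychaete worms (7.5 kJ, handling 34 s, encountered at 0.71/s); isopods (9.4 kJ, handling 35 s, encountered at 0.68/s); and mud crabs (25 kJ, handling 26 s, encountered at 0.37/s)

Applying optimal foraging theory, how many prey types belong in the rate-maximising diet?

1

Profitabilities (E/h, kJ/s): mud crabs 0.962, small clams 0.706, isopods 0.269, polychaete worms 0.221. Add prey in this order while the next type's profitability exceeds the intake rate on those already taken.
Rate on top 1: 0.871. small clams: 0.706 < 0.871 → exclude; stop.
Optimal diet: mud crabs — 1 of 4 types.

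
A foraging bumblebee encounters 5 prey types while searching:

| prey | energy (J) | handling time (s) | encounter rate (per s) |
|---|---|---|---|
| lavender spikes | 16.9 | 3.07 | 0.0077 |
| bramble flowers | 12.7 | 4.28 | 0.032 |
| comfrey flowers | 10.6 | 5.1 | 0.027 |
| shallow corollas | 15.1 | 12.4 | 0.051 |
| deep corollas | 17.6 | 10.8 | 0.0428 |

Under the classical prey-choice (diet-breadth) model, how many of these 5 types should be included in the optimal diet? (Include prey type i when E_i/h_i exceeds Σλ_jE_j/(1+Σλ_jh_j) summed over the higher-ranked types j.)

5

Rank by E/h (J/s): lavender spikes 5.5, bramble flowers 2.97, comfrey flowers 2.08, deep corollas 1.63, shallow corollas 1.22. Include each in turn until the next type's E/h falls below the running intake rate.
Rate on top 1: 0.1271. bramble flowers: 2.97 > 0.1271 → include.
Rate on top 2: 0.4623. comfrey flowers: 2.08 > 0.4623 → include.
Rate on top 3: 0.6337. deep corollas: 1.63 > 0.6337 → include.
Rate on top 4: 0.8952. shallow corollas: 1.22 > 0.8952 → include.
Optimal diet: lavender spikes, bramble flowers, comfrey flowers, deep corollas, shallow corollas — 5 of 5 types.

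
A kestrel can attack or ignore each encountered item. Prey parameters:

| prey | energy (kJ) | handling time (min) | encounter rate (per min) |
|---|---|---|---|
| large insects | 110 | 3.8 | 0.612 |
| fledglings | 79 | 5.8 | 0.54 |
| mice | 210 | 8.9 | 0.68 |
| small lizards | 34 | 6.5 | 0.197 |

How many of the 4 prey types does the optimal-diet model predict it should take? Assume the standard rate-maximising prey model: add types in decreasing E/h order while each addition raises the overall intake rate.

E/h in descending order: large insects 28.9, mice 23.6, fledglings 13.6, small lizards 5.23 kJ/min. The optimal diet is the largest prefix of this list for which every included type satisfies E_i/h_i > R on the types above it.
Rate on top 1: 20.24. mice: 23.6 > 20.24 → include.
Rate on top 2: 22.41. fledglings: 13.6 < 22.41 → exclude; stop.
Optimal diet: large insects, mice — 2 of 4 types.

2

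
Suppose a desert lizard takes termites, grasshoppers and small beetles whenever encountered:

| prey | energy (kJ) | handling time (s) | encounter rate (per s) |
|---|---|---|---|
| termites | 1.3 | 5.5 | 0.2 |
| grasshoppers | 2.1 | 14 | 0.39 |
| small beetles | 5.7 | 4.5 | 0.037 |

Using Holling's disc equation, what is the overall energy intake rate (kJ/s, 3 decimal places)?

0.167 kJ/s

R = (0.2×1.3 + 0.39×2.1 + 0.037×5.7) / (1 + 0.2×5.5 + 0.39×14 + 0.037×4.5) = 1.29/7.726 = 0.1669 kJ/s.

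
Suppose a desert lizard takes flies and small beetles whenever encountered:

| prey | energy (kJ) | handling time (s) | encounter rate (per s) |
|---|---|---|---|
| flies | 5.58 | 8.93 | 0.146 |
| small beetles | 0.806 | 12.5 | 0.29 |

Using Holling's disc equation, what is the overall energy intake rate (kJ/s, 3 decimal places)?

R = Σλ_iE_i / (1 + Σλ_ih_i)
Numerator: 0.146×5.58 + 0.29×0.806 = 1.048
Denominator: 1 + 0.146×8.93 + 0.29×12.5 = 5.929
R = 1.048/5.929 = 0.1768 kJ/s

0.177 kJ/s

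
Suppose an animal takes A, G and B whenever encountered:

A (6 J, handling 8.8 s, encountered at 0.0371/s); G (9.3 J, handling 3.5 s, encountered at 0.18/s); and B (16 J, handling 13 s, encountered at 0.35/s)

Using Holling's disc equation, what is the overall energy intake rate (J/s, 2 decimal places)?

R = Σλ_iE_i / (1 + Σλ_ih_i)
Numerator: 0.0371×6 + 0.18×9.3 + 0.35×16 = 7.497
Denominator: 1 + 0.0371×8.8 + 0.18×3.5 + 0.35×13 = 6.506
R = 7.497/6.506 = 1.152 J/s

1.15 J/s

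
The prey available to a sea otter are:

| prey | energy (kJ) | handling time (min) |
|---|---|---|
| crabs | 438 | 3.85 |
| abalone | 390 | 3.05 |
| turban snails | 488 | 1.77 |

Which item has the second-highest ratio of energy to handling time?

abalone

In descending order of E/h:
turban snails: 488/1.77 = 276 kJ/min
abalone: 390/3.05 = 128 kJ/min
crabs: 438/3.85 = 114 kJ/min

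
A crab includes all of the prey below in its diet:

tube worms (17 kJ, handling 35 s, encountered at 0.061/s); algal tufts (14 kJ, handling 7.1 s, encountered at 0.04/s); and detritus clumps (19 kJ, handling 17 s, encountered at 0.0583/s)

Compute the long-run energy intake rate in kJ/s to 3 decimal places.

0.613 kJ/s

R = Σλ_iE_i / (1 + Σλ_ih_i)
Numerator: 0.061×17 + 0.04×14 + 0.0583×19 = 2.705
Denominator: 1 + 0.061×35 + 0.04×7.1 + 0.0583×17 = 4.41
R = 2.705/4.41 = 0.6133 kJ/s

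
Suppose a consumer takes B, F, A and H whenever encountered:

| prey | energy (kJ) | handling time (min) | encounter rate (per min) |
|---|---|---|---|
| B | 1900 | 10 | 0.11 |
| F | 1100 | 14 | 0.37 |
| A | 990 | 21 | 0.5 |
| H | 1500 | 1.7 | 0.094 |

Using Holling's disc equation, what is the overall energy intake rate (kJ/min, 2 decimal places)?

69.79 kJ/min

R = Σλ_iE_i / (1 + Σλ_ih_i)
Numerator: 0.11×1900 + 0.37×1100 + 0.5×990 + 0.094×1500 = 1252
Denominator: 1 + 0.11×10 + 0.37×14 + 0.5×21 + 0.094×1.7 = 17.94
R = 1252/17.94 = 69.79 kJ/min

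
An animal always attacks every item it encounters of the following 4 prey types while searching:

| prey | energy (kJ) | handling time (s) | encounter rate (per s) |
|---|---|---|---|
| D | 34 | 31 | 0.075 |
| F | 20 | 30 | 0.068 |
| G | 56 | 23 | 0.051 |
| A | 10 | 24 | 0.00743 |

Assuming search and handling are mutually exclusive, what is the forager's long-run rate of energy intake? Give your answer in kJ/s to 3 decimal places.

1.018 kJ/s

R = Σλ_iE_i / (1 + Σλ_ih_i)
Numerator: 0.075×34 + 0.068×20 + 0.051×56 + 0.00743×10 = 6.84
Denominator: 1 + 0.075×31 + 0.068×30 + 0.051×23 + 0.00743×24 = 6.716
R = 6.84/6.716 = 1.018 kJ/s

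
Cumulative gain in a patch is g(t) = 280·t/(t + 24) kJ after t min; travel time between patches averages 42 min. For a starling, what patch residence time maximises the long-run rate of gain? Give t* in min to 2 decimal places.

By the marginal value theorem, leave when the instantaneous gain rate g'(t) equals the habitat-wide average g(t)/(T + t).
g'(t) = 280·24/(t + 24)². Setting 280·24/(t+24)² = 280t/[(t+24)(42+t)] gives 24(42+t) = t(t+24), so t² = 24×42 = 1008.
t* = √1008 = 31.75 min.

31.75 min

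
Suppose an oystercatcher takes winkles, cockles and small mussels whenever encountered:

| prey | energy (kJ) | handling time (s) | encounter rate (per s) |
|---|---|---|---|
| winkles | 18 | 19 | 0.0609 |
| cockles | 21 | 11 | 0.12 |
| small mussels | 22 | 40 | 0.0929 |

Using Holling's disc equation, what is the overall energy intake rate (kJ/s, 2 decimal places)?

Energy encountered per unit search time: 0.0609×18 + 0.12×21 + 0.0929×22 = 5.66 kJ/s.
Handling time per unit search time: 0.0609×19 + 0.12×11 + 0.0929×40 = 6.193.
Rate = 5.66/(1 + 6.193) = 0.7869 kJ/s.

0.79 kJ/s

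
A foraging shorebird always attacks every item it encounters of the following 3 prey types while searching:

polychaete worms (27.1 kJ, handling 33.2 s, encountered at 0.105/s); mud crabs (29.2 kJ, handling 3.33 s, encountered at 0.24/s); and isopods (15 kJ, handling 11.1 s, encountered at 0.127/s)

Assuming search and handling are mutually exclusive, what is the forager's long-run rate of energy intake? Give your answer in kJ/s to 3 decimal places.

R = Σλ_iE_i / (1 + Σλ_ih_i)
Numerator: 0.105×27.1 + 0.24×29.2 + 0.127×15 = 11.76
Denominator: 1 + 0.105×33.2 + 0.24×3.33 + 0.127×11.1 = 6.695
R = 11.76/6.695 = 1.756 kJ/s

1.756 kJ/s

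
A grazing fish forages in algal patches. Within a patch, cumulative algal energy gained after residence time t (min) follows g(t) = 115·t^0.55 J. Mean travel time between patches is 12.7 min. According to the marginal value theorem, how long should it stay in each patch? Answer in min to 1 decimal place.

15.5 min

Optimal t* satisfies g'(t*) = g(t*)/(T + t*).
g'(t) = 0.55·115·t^-0.45. Setting 0.55·115·t^-0.45 = 115·t^0.55/(12.7+t) gives 0.55(12.7+t) = t, so 0.45·t = 0.55×12.7.
t* = 0.55×12.7/0.45 = 15.52 min.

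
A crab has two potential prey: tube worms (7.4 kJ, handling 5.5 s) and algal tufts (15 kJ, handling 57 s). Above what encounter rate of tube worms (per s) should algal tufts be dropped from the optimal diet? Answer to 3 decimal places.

0.044 per s

Drop algal tufts once their profitability E₂/h₂ falls below the rate achievable on tube worms alone: E₂/h₂ = λE₁/(1 + λh₁).
Solve for λ: λE₁h₂ = E₂(1 + λh₁) → λ(E₁h₂ − E₂h₁) = E₂ → λ = E₂/(E₁h₂ − E₂h₁).
λ = 15/(7.4×57 − 15×5.5) = 15/339.3 = 0.04421 per s.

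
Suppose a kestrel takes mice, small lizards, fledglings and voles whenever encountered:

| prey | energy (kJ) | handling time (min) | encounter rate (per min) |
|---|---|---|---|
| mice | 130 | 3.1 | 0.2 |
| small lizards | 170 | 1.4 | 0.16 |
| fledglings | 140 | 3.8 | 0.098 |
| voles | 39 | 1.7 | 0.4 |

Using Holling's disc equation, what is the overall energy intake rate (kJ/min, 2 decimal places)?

Energy encountered per unit search time: 0.2×130 + 0.16×170 + 0.098×140 + 0.4×39 = 82.52 kJ/min.
Handling time per unit search time: 0.2×3.1 + 0.16×1.4 + 0.098×3.8 + 0.4×1.7 = 1.896.
Rate = 82.52/(1 + 1.896) = 28.49 kJ/min.

28.49 kJ/min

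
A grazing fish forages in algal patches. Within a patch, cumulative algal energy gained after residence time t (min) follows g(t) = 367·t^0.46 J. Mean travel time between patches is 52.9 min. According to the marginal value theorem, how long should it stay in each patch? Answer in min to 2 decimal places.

45.06 min

Maximise g(t)/(T+t): set derivative to zero → g'(t)(T+t) = g(t).
g'(t) = 0.46·367·t^-0.54. Setting 0.46·367·t^-0.54 = 367·t^0.46/(52.9+t) gives 0.46(52.9+t) = t, so 0.54·t = 0.46×52.9.
t* = 0.46×52.9/0.54 = 45.06 min.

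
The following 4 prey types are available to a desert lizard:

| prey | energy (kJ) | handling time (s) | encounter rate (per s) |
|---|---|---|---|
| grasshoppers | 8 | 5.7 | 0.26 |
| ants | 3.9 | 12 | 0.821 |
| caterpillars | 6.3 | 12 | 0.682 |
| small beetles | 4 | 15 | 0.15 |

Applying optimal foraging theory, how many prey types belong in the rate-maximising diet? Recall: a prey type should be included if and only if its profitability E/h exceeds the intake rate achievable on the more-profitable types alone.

E/h in descending order: grasshoppers 1.4, caterpillars 0.525, ants 0.325, small beetles 0.267 kJ/s. The optimal diet is the largest prefix of this list for which every included type satisfies E_i/h_i > R on the types above it.
Rate on top 1: 0.838. caterpillars: 0.525 < 0.838 → exclude; stop.
Optimal diet: grasshoppers — 1 of 4 types.

1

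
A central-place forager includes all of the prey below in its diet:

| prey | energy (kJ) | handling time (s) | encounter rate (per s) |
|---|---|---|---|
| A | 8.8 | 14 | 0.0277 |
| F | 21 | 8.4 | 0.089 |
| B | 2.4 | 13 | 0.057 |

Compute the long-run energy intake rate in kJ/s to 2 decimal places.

R = Σλ_iE_i / (1 + Σλ_ih_i)
Numerator: 0.0277×8.8 + 0.089×21 + 0.057×2.4 = 2.25
Denominator: 1 + 0.0277×14 + 0.089×8.4 + 0.057×13 = 2.876
R = 2.25/2.876 = 0.7821 kJ/s

0.78 kJ/s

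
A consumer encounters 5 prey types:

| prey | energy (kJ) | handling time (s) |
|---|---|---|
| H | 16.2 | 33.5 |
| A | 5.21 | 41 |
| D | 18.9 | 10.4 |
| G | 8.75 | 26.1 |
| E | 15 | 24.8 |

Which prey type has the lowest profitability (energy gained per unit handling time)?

Profitability E/h (kJ/s): H = 16.2/33.5 = 0.484, A = 5.21/41 = 0.127, D = 18.9/10.4 = 1.82, G = 8.75/26.1 = 0.335, E = 15/24.8 = 0.605.
Ranked: D > E > H > G > A.

A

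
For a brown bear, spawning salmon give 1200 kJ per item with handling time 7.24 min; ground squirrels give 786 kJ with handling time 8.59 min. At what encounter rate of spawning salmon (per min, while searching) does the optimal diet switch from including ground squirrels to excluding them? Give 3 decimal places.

At the threshold, the rate on spawning salmon alone equals the profitability of ground squirrels: λ·1200/(1 + λ·7.24) = 786/8.59 = 91.5.
Rearranging, λ(1200 − 91.5×7.24) = 91.5, so λ = 91.5/537.5 = 0.1702 per min.

0.170 per min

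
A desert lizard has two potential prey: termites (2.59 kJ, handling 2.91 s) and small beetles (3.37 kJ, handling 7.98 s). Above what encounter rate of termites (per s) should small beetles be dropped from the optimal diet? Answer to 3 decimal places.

0.310 per s

Drop small beetles once their profitability E₂/h₂ falls below the rate achievable on termites alone: E₂/h₂ = λE₁/(1 + λh₁).
Solve for λ: λE₁h₂ = E₂(1 + λh₁) → λ(E₁h₂ − E₂h₁) = E₂ → λ = E₂/(E₁h₂ − E₂h₁).
λ = 3.37/(2.59×7.98 − 3.37×2.91) = 3.37/10.86 = 0.3103 per s.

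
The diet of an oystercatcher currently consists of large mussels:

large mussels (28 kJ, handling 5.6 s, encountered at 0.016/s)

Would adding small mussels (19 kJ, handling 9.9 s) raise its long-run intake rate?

Yes

On large mussels alone, R = ΣλE/(1+Σλh) = 0.448/1.09 = 0.4112 kJ/s.
Profitability of small mussels: 19/9.9 = 1.919 kJ/s.
1.919 > 0.4112, so adding small mussels raises the average — include it.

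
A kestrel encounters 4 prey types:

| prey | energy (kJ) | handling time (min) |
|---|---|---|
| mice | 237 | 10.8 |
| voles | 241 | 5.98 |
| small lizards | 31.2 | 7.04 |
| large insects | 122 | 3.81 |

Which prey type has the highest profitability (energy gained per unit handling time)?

Profitability E/h (kJ/min): mice = 237/10.8 = 21.9, voles = 241/5.98 = 40.3, small lizards = 31.2/7.04 = 4.43, large insects = 122/3.81 = 32.
Ranked: voles > large insects > mice > small lizards.

voles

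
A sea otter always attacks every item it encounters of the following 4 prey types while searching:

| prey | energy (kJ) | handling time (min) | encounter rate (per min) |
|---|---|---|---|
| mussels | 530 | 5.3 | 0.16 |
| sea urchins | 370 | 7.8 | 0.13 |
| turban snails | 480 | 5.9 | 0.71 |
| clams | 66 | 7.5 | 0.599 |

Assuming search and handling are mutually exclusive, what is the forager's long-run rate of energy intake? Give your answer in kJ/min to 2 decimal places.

R = Σλ_iE_i / (1 + Σλ_ih_i)
Numerator: 0.16×530 + 0.13×370 + 0.71×480 + 0.599×66 = 513.2
Denominator: 1 + 0.16×5.3 + 0.13×7.8 + 0.71×5.9 + 0.599×7.5 = 11.54
R = 513.2/11.54 = 44.46 kJ/min

44.46 kJ/min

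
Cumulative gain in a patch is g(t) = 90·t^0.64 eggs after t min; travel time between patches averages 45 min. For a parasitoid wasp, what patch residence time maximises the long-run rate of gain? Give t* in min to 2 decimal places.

Optimal t* satisfies g'(t*) = g(t*)/(T + t*).
g'(t) = 0.64·90·t^-0.36. Setting 0.64·90·t^-0.36 = 90·t^0.64/(45+t) gives 0.64(45+t) = t, so 0.36·t = 0.64×45.
t* = 0.64×45/0.36 = 80 min.

80.00 min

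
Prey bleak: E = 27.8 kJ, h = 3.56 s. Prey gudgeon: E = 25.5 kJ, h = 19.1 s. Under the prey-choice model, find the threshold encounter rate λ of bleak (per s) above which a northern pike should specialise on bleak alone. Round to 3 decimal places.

Drop gudgeon once their profitability E₂/h₂ falls below the rate achievable on bleak alone: E₂/h₂ = λE₁/(1 + λh₁).
Solve for λ: λE₁h₂ = E₂(1 + λh₁) → λ(E₁h₂ − E₂h₁) = E₂ → λ = E₂/(E₁h₂ − E₂h₁).
λ = 25.5/(27.8×19.1 − 25.5×3.56) = 25.5/440.2 = 0.05793 per s.

0.058 per s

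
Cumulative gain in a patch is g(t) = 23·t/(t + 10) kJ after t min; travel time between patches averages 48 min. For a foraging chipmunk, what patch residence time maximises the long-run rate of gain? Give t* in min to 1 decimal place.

21.9 min

Maximise g(t)/(T+t): set derivative to zero → g'(t)(T+t) = g(t).
g'(t) = 23·10/(t + 10)². Setting 23·10/(t+10)² = 23t/[(t+10)(48+t)] gives 10(48+t) = t(t+10), so t² = 10×48 = 480.
t* = √480 = 21.91 min.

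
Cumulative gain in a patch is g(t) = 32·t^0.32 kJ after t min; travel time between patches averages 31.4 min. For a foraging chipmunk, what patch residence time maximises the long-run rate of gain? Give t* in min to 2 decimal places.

Maximise g(t)/(T+t): set derivative to zero → g'(t)(T+t) = g(t).
g'(t) = 0.32·32·t^-0.68. Setting 0.32·32·t^-0.68 = 32·t^0.32/(31.4+t) gives 0.32(31.4+t) = t, so 0.68·t = 0.32×31.4.
t* = 0.32×31.4/0.68 = 14.78 min.

14.78 min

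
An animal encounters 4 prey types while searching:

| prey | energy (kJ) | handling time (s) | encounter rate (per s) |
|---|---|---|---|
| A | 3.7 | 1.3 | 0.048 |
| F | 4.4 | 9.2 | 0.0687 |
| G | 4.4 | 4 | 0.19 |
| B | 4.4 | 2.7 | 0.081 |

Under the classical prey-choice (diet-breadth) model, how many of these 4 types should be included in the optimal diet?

Profitabilities (E/h, kJ/s): A 2.85, B 1.63, G 1.1, F 0.478. Add prey in this order while the next type's profitability exceeds the intake rate on those already taken.
Rate on top 1: 0.1672. B: 1.63 > 0.1672 → include.
Rate on top 2: 0.4168. G: 1.1 > 0.4168 → include.
Rate on top 3: 0.6712. F: 0.478 < 0.6712 → exclude; stop.
Optimal diet: A, B, G — 3 of 4 types.

3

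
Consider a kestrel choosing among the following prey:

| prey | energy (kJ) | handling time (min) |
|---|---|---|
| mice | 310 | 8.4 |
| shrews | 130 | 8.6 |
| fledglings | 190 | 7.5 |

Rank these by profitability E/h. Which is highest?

In descending order of E/h:
mice: 310/8.4 = 36.9 kJ/min
fledglings: 190/7.5 = 25.3 kJ/min
shrews: 130/8.6 = 15.1 kJ/min

mice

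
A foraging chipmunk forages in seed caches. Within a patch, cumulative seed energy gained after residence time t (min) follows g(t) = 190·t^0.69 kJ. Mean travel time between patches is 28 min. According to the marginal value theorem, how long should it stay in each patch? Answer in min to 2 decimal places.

62.32 min

By the marginal value theorem, leave when the instantaneous gain rate g'(t) equals the habitat-wide average g(t)/(T + t).
g'(t) = 0.69·190·t^-0.31. Setting 0.69·190·t^-0.31 = 190·t^0.69/(28+t) gives 0.69(28+t) = t, so 0.31·t = 0.69×28.
t* = 0.69×28/0.31 = 62.32 min.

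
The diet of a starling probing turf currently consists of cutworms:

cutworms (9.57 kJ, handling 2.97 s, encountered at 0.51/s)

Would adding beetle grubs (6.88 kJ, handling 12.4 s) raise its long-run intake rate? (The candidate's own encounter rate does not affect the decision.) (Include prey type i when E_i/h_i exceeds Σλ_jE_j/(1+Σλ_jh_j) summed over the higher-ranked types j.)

No

Intake rate on the current diet: R = (0.51×9.57) / (1 + 0.51×2.97) = 4.881/2.515 = 1.941 kJ/s.
beetle grubs: E/h = 6.88/12.4 = 0.5548 kJ/s.
0.5548 < 1.941, so adding beetle grubs would lower the average — exclude it.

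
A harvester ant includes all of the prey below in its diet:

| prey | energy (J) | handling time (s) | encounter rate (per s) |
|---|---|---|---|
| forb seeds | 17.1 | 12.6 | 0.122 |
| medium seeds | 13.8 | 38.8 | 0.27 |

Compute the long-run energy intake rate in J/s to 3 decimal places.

Energy encountered per unit search time: 0.122×17.1 + 0.27×13.8 = 5.812 J/s.
Handling time per unit search time: 0.122×12.6 + 0.27×38.8 = 12.01.
Rate = 5.812/(1 + 12.01) = 0.4466 J/s.

0.447 J/s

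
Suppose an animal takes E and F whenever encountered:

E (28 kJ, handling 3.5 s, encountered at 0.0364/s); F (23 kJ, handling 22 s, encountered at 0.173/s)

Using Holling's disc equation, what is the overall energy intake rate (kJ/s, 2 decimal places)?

Energy encountered per unit search time: 0.0364×28 + 0.173×23 = 4.998 kJ/s.
Handling time per unit search time: 0.0364×3.5 + 0.173×22 = 3.933.
Rate = 4.998/(1 + 3.933) = 1.013 kJ/s.

1.01 kJ/s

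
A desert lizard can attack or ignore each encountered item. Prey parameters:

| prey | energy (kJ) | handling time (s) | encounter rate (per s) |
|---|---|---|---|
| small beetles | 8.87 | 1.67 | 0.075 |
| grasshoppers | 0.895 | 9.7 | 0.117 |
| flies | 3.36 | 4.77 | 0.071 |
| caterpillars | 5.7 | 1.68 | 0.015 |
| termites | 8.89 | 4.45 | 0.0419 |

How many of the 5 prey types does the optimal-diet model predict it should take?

3

Rank by E/h (kJ/s): small beetles 5.31, caterpillars 3.39, termites 2, flies 0.704, grasshoppers 0.0923. Include each in turn until the next type's E/h falls below the running intake rate.
Rate on top 1: 0.5912. caterpillars: 3.39 > 0.5912 → include.
Rate on top 2: 0.6526. termites: 2 > 0.6526 → include.
Rate on top 3: 0.8402. flies: 0.704 < 0.8402 → exclude; stop.
Optimal diet: small beetles, caterpillars, termites — 3 of 5 types.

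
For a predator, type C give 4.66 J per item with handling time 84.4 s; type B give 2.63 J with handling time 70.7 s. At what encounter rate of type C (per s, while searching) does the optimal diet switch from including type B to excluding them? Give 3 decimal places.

0.024 per s

At the threshold, the rate on type C alone equals the profitability of type B: λ·4.66/(1 + λ·84.4) = 2.63/70.7 = 0.0372.
Rearranging, λ(4.66 − 0.0372×84.4) = 0.0372, so λ = 0.0372/1.52 = 0.02447 per s.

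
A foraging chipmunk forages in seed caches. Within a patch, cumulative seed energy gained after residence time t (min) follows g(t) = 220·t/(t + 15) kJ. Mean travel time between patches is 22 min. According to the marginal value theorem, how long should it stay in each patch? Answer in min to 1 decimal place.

18.2 min

Maximise g(t)/(T+t): set derivative to zero → g'(t)(T+t) = g(t).
g'(t) = 220·15/(t + 15)². Setting 220·15/(t+15)² = 220t/[(t+15)(22+t)] gives 15(22+t) = t(t+15), so t² = 15×22 = 330.
t* = √330 = 18.17 min.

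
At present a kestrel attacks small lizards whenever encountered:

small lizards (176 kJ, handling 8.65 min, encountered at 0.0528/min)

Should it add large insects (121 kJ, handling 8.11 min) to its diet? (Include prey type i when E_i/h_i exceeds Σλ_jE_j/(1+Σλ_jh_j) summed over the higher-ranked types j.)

Yes

On small lizards alone, R = ΣλE/(1+Σλh) = 9.293/1.457 = 6.379 kJ/min.
large insects: E/h = 121/8.11 = 14.92 kJ/min.
14.92 > 6.379, so adding large insects raises the average — include it.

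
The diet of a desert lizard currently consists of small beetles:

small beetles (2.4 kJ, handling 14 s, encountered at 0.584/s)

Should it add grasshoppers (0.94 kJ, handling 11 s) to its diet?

No

On small beetles alone, R = ΣλE/(1+Σλh) = 1.402/9.176 = 0.1527 kJ/s.
Profitability of grasshoppers: 0.94/11 = 0.08545 kJ/s.
Since 0.08545 < R, time spent handling grasshoppers is better spent searching.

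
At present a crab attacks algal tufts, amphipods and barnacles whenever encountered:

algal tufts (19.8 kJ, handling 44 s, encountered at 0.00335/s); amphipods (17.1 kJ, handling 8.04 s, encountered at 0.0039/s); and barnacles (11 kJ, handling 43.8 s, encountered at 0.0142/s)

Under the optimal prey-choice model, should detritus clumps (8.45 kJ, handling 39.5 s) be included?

Yes

On algal tufts, amphipods and barnacles alone, R = ΣλE/(1+Σλh) = 0.2892/1.801 = 0.1606 kJ/s.
detritus clumps: E/h = 8.45/39.5 = 0.2139 kJ/s.
0.2139 > 0.1606, so adding detritus clumps raises the average — include it.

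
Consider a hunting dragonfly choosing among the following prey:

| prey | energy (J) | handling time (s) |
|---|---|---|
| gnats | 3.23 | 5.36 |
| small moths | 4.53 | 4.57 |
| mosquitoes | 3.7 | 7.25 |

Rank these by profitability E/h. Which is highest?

small moths

In descending order of E/h:
small moths: 4.53/4.57 = 0.991 J/s
gnats: 3.23/5.36 = 0.603 J/s
mosquitoes: 3.7/7.25 = 0.51 J/s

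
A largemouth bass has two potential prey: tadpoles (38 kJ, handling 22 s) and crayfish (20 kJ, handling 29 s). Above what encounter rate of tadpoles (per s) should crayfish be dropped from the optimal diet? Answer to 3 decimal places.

0.030 per s

The zero-one rule: include crayfish iff E₂/h₂ > λE₁/(1+λh₁). Equality gives the switch point.
λE₁h₂ = E₂ + λE₂h₁ ⇒ λ = E₂/(E₁h₂ − E₂h₁) = 20/(1102 − 440) = 0.03021 per s.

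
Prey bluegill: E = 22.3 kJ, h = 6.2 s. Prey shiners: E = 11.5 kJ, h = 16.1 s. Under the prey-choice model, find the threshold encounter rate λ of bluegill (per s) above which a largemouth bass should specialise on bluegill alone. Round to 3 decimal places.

At the threshold, the rate on bluegill alone equals the profitability of shiners: λ·22.3/(1 + λ·6.2) = 11.5/16.1 = 0.7143.
Rearranging, λ(22.3 − 0.7143×6.2) = 0.7143, so λ = 0.7143/17.87 = 0.03997 per s.

0.040 per s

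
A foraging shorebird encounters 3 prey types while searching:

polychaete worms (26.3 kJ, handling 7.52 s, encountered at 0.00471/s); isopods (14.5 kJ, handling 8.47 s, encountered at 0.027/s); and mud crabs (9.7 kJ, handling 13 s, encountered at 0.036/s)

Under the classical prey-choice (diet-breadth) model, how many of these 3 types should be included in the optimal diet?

3

Profitabilities (E/h, kJ/s): polychaete worms 3.5, isopods 1.71, mud crabs 0.746. Add prey in this order while the next type's profitability exceeds the intake rate on those already taken.
Rate on top 1: 0.1196. isopods: 1.71 > 0.1196 → include.
Rate on top 2: 0.4077. mud crabs: 0.746 > 0.4077 → include.
Optimal diet: polychaete worms, isopods, mud crabs — 3 of 3 types.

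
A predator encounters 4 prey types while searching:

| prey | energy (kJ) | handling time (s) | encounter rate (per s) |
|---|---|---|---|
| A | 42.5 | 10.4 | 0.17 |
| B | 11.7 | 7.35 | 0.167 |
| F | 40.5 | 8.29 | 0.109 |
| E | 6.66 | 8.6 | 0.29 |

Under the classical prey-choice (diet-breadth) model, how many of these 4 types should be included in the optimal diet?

E/h in descending order: F 4.89, A 4.09, B 1.59, E 0.774 kJ/s. The optimal diet is the largest prefix of this list for which every included type satisfies E_i/h_i > R on the types above it.
Rate on top 1: 2.319. A: 4.09 > 2.319 → include.
Rate on top 2: 3.17. B: 1.59 < 3.17 → exclude; stop.
Optimal diet: F, A — 2 of 4 types.

2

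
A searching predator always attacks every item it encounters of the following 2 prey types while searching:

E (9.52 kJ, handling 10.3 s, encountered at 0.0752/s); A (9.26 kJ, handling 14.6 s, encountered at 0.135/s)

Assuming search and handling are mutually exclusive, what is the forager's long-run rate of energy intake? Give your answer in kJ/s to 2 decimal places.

R = (0.0752×9.52 + 0.135×9.26) / (1 + 0.0752×10.3 + 0.135×14.6) = 1.966/3.746 = 0.5249 kJ/s.

0.52 kJ/s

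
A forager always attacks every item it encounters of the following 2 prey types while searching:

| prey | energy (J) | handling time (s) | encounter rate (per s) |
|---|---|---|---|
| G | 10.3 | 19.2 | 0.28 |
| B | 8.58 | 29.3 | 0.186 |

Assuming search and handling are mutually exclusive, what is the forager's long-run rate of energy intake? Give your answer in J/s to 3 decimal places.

0.379 J/s

Energy encountered per unit search time: 0.28×10.3 + 0.186×8.58 = 4.48 J/s.
Handling time per unit search time: 0.28×19.2 + 0.186×29.3 = 10.83.
Rate = 4.48/(1 + 10.83) = 0.3788 J/s.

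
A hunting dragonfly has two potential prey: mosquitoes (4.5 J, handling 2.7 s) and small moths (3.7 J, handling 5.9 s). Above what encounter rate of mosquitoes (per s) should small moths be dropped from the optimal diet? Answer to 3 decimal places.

0.223 per s

At the threshold, the rate on mosquitoes alone equals the profitability of small moths: λ·4.5/(1 + λ·2.7) = 3.7/5.9 = 0.6271.
Rearranging, λ(4.5 − 0.6271×2.7) = 0.6271, so λ = 0.6271/2.807 = 0.2234 per s.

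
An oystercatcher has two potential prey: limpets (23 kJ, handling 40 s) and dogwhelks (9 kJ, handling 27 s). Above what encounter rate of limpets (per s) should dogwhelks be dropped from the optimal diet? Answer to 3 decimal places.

0.034 per s

The zero-one rule: include dogwhelks iff E₂/h₂ > λE₁/(1+λh₁). Equality gives the switch point.
λE₁h₂ = E₂ + λE₂h₁ ⇒ λ = E₂/(E₁h₂ − E₂h₁) = 9/(621 − 360) = 0.03448 per s.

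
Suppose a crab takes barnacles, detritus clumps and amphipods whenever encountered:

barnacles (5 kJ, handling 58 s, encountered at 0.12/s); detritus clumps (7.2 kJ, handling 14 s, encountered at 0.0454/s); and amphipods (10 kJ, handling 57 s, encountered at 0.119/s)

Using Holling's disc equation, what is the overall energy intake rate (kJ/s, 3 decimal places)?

0.138 kJ/s

R = (0.12×5 + 0.0454×7.2 + 0.119×10) / (1 + 0.12×58 + 0.0454×14 + 0.119×57) = 2.117/15.38 = 0.1377 kJ/s.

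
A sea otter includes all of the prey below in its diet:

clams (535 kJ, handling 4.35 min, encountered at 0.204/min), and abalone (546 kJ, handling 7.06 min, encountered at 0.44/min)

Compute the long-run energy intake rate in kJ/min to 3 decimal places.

R = Σλ_iE_i / (1 + Σλ_ih_i)
Numerator: 0.204×535 + 0.44×546 = 349.4
Denominator: 1 + 0.204×4.35 + 0.44×7.06 = 4.994
R = 349.4/4.994 = 69.96 kJ/min

69.963 kJ/min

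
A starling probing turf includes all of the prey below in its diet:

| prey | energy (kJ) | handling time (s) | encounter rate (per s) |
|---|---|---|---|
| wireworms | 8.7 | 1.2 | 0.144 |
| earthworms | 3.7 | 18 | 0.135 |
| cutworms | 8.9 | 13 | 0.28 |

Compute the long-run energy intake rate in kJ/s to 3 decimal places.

Energy encountered per unit search time: 0.144×8.7 + 0.135×3.7 + 0.28×8.9 = 4.244 kJ/s.
Handling time per unit search time: 0.144×1.2 + 0.135×18 + 0.28×13 = 6.243.
Rate = 4.244/(1 + 6.243) = 0.586 kJ/s.

0.586 kJ/s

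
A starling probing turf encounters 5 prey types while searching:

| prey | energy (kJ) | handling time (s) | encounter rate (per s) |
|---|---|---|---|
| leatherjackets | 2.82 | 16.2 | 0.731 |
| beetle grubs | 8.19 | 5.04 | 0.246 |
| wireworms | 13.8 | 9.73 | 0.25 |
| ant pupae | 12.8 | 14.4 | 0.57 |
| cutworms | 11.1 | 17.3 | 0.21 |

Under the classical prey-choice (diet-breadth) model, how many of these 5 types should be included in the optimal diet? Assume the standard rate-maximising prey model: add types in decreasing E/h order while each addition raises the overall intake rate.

2

E/h in descending order: beetle grubs 1.62, wireworms 1.42, ant pupae 0.889, cutworms 0.642, leatherjackets 0.174 kJ/s. The optimal diet is the largest prefix of this list for which every included type satisfies E_i/h_i > R on the types above it.
Rate on top 1: 0.8995. wireworms: 1.42 > 0.8995 → include.
Rate on top 2: 1.17. ant pupae: 0.889 < 1.17 → exclude; stop.
Optimal diet: beetle grubs, wireworms — 2 of 5 types.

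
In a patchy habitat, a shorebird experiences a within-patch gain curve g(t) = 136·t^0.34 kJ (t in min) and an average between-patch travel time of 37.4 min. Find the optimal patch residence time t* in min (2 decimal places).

By the marginal value theorem, leave when the instantaneous gain rate g'(t) equals the habitat-wide average g(t)/(T + t).
g'(t) = 0.34·136·t^-0.66. Setting 0.34·136·t^-0.66 = 136·t^0.34/(37.4+t) gives 0.34(37.4+t) = t, so 0.66·t = 0.34×37.4.
t* = 0.34×37.4/0.66 = 19.27 min.

19.27 min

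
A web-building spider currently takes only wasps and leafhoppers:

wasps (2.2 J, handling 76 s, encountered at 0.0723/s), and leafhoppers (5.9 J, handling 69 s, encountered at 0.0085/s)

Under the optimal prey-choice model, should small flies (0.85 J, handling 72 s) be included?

No

Current rate: (0.0723×2.2 + 0.0085×5.9)/(1 + 0.0723×76 + 0.0085×69) = 0.02954 J/s.
Profitability of small flies: 0.85/72 = 0.01181 J/s.
Since 0.01181 < R, time spent handling small flies is better spent searching.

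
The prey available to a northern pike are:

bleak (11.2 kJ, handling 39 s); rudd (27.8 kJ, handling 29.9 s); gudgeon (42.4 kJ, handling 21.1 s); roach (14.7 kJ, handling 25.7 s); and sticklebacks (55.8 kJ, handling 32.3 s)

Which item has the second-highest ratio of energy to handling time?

In descending order of E/h:
gudgeon: 42.4/21.1 = 2.01 kJ/s
sticklebacks: 55.8/32.3 = 1.73 kJ/s
rudd: 27.8/29.9 = 0.93 kJ/s
roach: 14.7/25.7 = 0.572 kJ/s
bleak: 11.2/39 = 0.287 kJ/s

sticklebacks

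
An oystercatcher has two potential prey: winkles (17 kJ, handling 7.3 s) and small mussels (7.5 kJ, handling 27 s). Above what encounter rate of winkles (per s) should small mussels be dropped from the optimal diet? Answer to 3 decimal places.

At the threshold, the rate on winkles alone equals the profitability of small mussels: λ·17/(1 + λ·7.3) = 7.5/27 = 0.2778.
Rearranging, λ(17 − 0.2778×7.3) = 0.2778, so λ = 0.2778/14.97 = 0.01855 per s.

0.019 per s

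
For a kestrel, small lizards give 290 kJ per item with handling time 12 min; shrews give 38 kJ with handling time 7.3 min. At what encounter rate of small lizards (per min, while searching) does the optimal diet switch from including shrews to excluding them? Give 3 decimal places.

At the threshold, the rate on small lizards alone equals the profitability of shrews: λ·290/(1 + λ·12) = 38/7.3 = 5.205.
Rearranging, λ(290 − 5.205×12) = 5.205, so λ = 5.205/227.5 = 0.02288 per min.

0.023 per min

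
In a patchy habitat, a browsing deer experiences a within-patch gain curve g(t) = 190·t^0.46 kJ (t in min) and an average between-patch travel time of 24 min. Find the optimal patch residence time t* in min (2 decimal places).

20.44 min

Maximise g(t)/(T+t): set derivative to zero → g'(t)(T+t) = g(t).
g'(t) = 0.46·190·t^-0.54. Setting 0.46·190·t^-0.54 = 190·t^0.46/(24+t) gives 0.46(24+t) = t, so 0.54·t = 0.46×24.
t* = 0.46×24/0.54 = 20.44 min.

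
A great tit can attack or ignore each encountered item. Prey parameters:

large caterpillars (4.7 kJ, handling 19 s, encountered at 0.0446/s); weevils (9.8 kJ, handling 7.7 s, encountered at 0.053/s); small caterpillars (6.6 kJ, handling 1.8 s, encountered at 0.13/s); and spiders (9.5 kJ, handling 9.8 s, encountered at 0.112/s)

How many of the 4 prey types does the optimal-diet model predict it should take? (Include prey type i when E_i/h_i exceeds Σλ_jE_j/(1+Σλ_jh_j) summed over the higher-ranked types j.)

Profitabilities (E/h, kJ/s): small caterpillars 3.67, weevils 1.27, spiders 0.969, large caterpillars 0.247. Add prey in this order while the next type's profitability exceeds the intake rate on those already taken.
Rate on top 1: 0.6953. weevils: 1.27 > 0.6953 → include.
Rate on top 2: 0.8388. spiders: 0.969 > 0.8388 → include.
Rate on top 3: 0.8911. large caterpillars: 0.247 < 0.8911 → exclude; stop.
Optimal diet: small caterpillars, weevils, spiders — 3 of 4 types.

3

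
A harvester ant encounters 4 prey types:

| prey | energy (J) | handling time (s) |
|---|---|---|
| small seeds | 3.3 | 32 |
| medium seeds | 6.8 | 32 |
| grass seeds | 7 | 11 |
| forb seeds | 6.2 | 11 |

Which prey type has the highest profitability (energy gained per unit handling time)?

Profitability E/h (J/s): small seeds = 3.3/32 = 0.103, medium seeds = 6.8/32 = 0.212, grass seeds = 7/11 = 0.636, forb seeds = 6.2/11 = 0.564.
Ranked: grass seeds > forb seeds > medium seeds > small seeds.

grass seeds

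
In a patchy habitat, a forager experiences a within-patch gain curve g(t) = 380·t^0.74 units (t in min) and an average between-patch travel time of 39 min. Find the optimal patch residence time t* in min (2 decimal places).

111.00 min

By the marginal value theorem, leave when the instantaneous gain rate g'(t) equals the habitat-wide average g(t)/(T + t).
g'(t) = 0.74·380·t^-0.26. Setting 0.74·380·t^-0.26 = 380·t^0.74/(39+t) gives 0.74(39+t) = t, so 0.26·t = 0.74×39.
t* = 0.74×39/0.26 = 111 min.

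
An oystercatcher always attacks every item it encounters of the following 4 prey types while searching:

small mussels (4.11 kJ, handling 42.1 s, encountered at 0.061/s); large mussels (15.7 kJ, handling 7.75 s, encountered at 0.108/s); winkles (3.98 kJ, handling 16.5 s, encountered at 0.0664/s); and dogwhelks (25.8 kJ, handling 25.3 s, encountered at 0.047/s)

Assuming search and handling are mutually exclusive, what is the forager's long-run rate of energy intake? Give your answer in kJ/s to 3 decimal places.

0.512 kJ/s

Energy encountered per unit search time: 0.061×4.11 + 0.108×15.7 + 0.0664×3.98 + 0.047×25.8 = 3.423 kJ/s.
Handling time per unit search time: 0.061×42.1 + 0.108×7.75 + 0.0664×16.5 + 0.047×25.3 = 5.69.
Rate = 3.423/(1 + 5.69) = 0.5117 kJ/s.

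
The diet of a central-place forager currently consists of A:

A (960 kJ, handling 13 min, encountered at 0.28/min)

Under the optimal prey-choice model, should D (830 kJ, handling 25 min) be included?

No

On A alone, R = ΣλE/(1+Σλh) = 268.8/4.64 = 57.93 kJ/min.
D: E/h = 830/25 = 33.2 kJ/min.
Since 33.2 < R, time spent handling D is better spent searching.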